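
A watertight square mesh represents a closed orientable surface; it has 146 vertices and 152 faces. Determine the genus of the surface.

4

Every face is a square, so 2E = 4·152 = 608, giving E = 304.
χ = V − E + F = 146 − 304 + 152 = -6.
For a closed orientable surface χ = 2 − 2g, so g = (2 − (-6))/2 = 4.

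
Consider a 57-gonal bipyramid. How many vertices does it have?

A bipyramid over an n-gon has 2n triangular faces and n + 2 vertices: V = 57 + 2 = 59, E = 3·57 = 171, F = 2·57 = 114.

59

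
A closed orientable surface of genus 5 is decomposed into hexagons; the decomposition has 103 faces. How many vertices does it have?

χ = 2 − 2·5 = -8, and every face is a hexagon so 6F = 2E.
E = 6·103/2 = 309. Then V = -8 + E − F = -8 + 309 − 103 = 198.

198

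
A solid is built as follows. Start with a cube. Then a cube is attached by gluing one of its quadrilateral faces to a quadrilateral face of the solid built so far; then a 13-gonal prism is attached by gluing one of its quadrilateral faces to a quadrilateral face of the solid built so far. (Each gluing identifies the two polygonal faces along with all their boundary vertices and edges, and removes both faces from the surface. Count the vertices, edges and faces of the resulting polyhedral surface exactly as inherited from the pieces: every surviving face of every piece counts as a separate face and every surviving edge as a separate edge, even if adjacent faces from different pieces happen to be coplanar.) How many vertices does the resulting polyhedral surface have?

A cube: V=8, E=12, F=6.
Attach a cube (V=8, E=12, F=6) along a 4-gon: merge 4 vertices and 4 edges, delete both glued faces → V=12, E=20, F=10.
Attach a 13-gonal prism (V=26, E=39, F=15) along a 4-gon: merge 4 vertices and 4 edges, delete both glued faces → V=34, E=55, F=23.
Check: V − E + F = 34 − 55 + 23 = 2.

34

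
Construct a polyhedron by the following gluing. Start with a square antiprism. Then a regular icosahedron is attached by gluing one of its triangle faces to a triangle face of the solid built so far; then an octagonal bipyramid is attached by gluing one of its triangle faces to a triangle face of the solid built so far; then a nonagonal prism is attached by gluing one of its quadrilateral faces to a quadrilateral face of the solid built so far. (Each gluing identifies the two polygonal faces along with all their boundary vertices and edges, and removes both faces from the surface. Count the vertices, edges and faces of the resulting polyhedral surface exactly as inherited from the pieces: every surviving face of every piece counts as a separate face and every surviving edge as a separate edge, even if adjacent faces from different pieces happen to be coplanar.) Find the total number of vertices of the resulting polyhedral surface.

38

A square antiprism: V=8, E=16, F=10.
Attach a regular icosahedron (V=12, E=30, F=20) along a 3-gon: merge 3 vertices and 3 edges, delete both glued faces → V=17, E=43, F=28.
Attach an octagonal bipyramid (V=10, E=24, F=16) along a 3-gon: merge 3 vertices and 3 edges, delete both glued faces → V=24, E=64, F=42.
Attach a nonagonal prism (V=18, E=27, F=11) along a 4-gon: merge 4 vertices and 4 edges, delete both glued faces → V=38, E=87, F=51.
Check: V − E + F = 38 − 87 + 51 = 2.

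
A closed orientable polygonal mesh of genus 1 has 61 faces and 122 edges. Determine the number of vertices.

For a closed orientable surface of genus 1, χ = 2 − 2·1 = 0.
V = 0 + E − F = 0 + 122 − 61 = 61.

61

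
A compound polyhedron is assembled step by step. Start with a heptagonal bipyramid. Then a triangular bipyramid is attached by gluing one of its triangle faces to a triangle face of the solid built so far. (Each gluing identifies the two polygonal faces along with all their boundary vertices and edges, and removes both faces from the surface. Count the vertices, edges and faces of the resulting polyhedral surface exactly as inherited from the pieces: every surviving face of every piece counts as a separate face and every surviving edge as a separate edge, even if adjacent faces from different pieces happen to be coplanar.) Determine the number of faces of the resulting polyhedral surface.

18

A heptagonal bipyramid: V=9, E=21, F=14.
Attach a triangular bipyramid (V=5, E=9, F=6) along a 3-gon: merge 3 vertices and 3 edges, delete both glued faces → V=11, E=27, F=18.
Check: V − E + F = 11 − 27 + 18 = 2.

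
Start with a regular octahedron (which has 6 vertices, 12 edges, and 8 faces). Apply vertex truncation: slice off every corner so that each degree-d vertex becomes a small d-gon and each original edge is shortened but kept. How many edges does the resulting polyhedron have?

36

Truncation replaces each original edge-end by a new vertex, so V′ = 2E = 24.
Each original edge survives, and each old vertex of degree d contributes d new edges; summing degrees gives Σd = 2E, so E′ = E + 2E = 3E = 36.
Each original face survives and each original vertex becomes one new face: F′ = F + V = 14.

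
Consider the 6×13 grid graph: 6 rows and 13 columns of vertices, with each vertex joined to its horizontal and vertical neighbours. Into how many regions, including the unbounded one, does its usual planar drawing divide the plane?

61

The grid has V = 6·13 = 78 vertices and E = 6·12 + 13·5 = 137 edges.
F = 2 − V + E = 2 − 78 + 137 = 61.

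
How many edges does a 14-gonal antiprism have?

An antiprism on an n-gon has two n-gon caps and 2n triangles: V = 2·14 = 28, E = 4·14 = 56, F = 2·14 + 2 = 30.

56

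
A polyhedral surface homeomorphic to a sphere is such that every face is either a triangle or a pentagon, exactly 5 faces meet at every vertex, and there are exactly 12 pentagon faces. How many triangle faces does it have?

80

Let x be the number of triangles; then F = 12 + x.
Edge–face incidences: 2E = 5·12 + 3·x = 60 + 3x.
Every vertex has degree 5, so 5V = 2E.
Euler: V − E + F = 2 ⇒ (2E)/5 − E + (12 + x) = 2.
Multiply by 10: 2·(2E) − 5·(2E) + 10·(12 + x) = 20, i.e. 120 + 10x − 3·(60 + 3x) = 20.
Collecting terms: x − 60 = 20, so x = 80.
Then 2E = 60 + 3·80 = 300, so E = 150, V = 2E/5 = 60, F = 12 + 80 = 92.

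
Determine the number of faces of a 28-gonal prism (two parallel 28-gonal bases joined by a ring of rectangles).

A prism on an n-gon has two n-gon bases and n rectangular sides: V = 2·28 = 56, E = 3·28 = 84, F = 28 + 2 = 30.
Check: V − E + F = 56 − 84 + 30 = 2.

30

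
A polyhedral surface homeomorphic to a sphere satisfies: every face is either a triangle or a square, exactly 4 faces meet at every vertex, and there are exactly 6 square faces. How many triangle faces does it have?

8

Let x be the number of triangles; then F = 6 + x.
Edge–face incidences: 2E = 4·6 + 3·x = 24 + 3x.
Every vertex has degree 4, so 4V = 2E.
Euler: V − E + F = 2 ⇒ (2E)/4 − E + (6 + x) = 2.
Multiply by 8: 2·(2E) − 4·(2E) + 8·(6 + x) = 16, i.e. 48 + 8x − 2·(24 + 3x) = 16.
Collecting terms: 2x = 16, so x = 8.
Then 2E = 24 + 3·8 = 48, so E = 24, V = 2E/4 = 12, F = 6 + 8 = 14.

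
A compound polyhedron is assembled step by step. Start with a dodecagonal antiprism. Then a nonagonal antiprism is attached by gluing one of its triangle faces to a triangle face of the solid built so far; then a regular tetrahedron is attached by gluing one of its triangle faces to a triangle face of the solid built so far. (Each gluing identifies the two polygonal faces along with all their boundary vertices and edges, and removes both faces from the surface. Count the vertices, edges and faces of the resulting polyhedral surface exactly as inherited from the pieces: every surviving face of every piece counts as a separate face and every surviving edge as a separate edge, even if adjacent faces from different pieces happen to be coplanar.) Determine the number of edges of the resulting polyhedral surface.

A dodecagonal antiprism: V=24, E=48, F=26.
Attach a nonagonal antiprism (V=18, E=36, F=20) along a 3-gon: merge 3 vertices and 3 edges, delete both glued faces → V=39, E=81, F=44.
Attach a regular tetrahedron (V=4, E=6, F=4) along a 3-gon: merge 3 vertices and 3 edges, delete both glued faces → V=40, E=84, F=46.
Check: V − E + F = 40 − 84 + 46 = 2.

84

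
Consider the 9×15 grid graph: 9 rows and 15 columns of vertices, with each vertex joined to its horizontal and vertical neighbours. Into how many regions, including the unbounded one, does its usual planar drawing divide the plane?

113

The grid has V = 9·15 = 135 vertices and E = 9·14 + 15·8 = 246 edges.
F = 2 − V + E = 2 − 135 + 246 = 113.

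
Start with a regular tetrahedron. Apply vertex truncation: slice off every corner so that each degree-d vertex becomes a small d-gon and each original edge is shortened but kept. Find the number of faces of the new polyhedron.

8

The base solid has V = 4, E = 6, F = 4.
Truncation replaces each original edge-end by a new vertex, so V′ = 2E = 12.
Each original edge survives, and each old vertex of degree d contributes d new edges; summing degrees gives Σd = 2E, so E′ = E + 2E = 3E = 18.
Each original face survives and each original vertex becomes one new face: F′ = F + V = 8.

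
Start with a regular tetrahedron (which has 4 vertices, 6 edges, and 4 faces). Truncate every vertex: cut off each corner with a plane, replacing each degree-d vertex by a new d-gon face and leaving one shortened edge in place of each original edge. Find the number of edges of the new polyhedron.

18

Truncation replaces each original edge-end by a new vertex, so V′ = 2E = 12.
Each original edge survives, and each old vertex of degree d contributes d new edges; summing degrees gives Σd = 2E, so E′ = E + 2E = 3E = 18.
Each original face survives and each original vertex becomes one new face: F′ = F + V = 8.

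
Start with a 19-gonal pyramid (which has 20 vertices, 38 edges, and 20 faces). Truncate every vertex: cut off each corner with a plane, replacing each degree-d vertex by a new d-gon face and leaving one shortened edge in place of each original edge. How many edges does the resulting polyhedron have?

Truncation replaces each original edge-end by a new vertex, so V′ = 2E = 76.
Each original edge survives, and each old vertex of degree d contributes d new edges; summing degrees gives Σd = 2E, so E′ = E + 2E = 3E = 114.
Each original face survives and each original vertex becomes one new face: F′ = F + V = 40.

114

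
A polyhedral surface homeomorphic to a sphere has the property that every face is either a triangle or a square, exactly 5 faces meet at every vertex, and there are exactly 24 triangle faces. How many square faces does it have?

Let x be the number of squares; then F = 24 + x.
Edge–face incidences: 2E = 3·24 + 4·x = 72 + 4x.
Every vertex has degree 5, so 5V = 2E.
Euler: V − E + F = 2 ⇒ (2E)/5 − E + (24 + x) = 2.
Multiply by 10: 2·(2E) − 5·(2E) + 10·(24 + x) = 20, i.e. 240 + 10x − 3·(72 + 4x) = 20.
Collecting terms: −2x + 24 = 20, so −2x = −4, so x = 2.
Then 2E = 72 + 4·2 = 80, so E = 40, V = 2E/5 = 16, F = 24 + 2 = 26.

2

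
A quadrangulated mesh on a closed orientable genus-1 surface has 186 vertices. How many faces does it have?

186

χ = 2 − 2·1 = 0, and every face is a square so 4F = 2E.
V − E + F = 0 with E = 4F/2 gives 186 − (4/2 − 1)·F = 0, so F = 186 and E = 372.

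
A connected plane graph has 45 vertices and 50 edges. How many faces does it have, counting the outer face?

Euler's formula for a connected plane graph: V − E + F = 2, so F = 2 − 45 + 50 = 7.

7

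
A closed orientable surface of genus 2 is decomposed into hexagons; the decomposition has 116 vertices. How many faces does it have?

59

χ = 2 − 2·2 = -2, and every face is a hexagon so 6F = 2E.
V − E + F = -2 with E = 6F/2 gives 116 − (6/2 − 1)·F = -2, so F = 59 and E = 177.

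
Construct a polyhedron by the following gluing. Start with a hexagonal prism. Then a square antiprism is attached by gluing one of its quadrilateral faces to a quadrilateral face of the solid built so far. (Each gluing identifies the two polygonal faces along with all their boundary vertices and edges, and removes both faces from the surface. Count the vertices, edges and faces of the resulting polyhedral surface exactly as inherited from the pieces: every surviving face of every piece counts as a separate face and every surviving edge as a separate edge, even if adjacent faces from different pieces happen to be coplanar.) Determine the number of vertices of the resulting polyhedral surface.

16

A hexagonal prism: V=12, E=18, F=8.
Attach a square antiprism (V=8, E=16, F=10) along a 4-gon: merge 4 vertices and 4 edges, delete both glued faces → V=16, E=30, F=16.
Check: V − E + F = 16 − 30 + 16 = 2.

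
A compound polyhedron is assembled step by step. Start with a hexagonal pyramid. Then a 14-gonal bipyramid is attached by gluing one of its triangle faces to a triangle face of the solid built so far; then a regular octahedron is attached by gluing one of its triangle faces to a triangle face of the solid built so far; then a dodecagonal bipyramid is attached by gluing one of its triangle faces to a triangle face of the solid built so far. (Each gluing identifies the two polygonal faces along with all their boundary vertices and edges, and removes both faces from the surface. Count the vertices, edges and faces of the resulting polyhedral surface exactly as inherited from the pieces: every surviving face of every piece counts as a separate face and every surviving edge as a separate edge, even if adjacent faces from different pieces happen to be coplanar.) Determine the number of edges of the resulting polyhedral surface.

A hexagonal pyramid: V=7, E=12, F=7.
Attach a 14-gonal bipyramid (V=16, E=42, F=28) along a 3-gon: merge 3 vertices and 3 edges, delete both glued faces → V=20, E=51, F=33.
Attach a regular octahedron (V=6, E=12, F=8) along a 3-gon: merge 3 vertices and 3 edges, delete both glued faces → V=23, E=60, F=39.
Attach a dodecagonal bipyramid (V=14, E=36, F=24) along a 3-gon: merge 3 vertices and 3 edges, delete both glued faces → V=34, E=93, F=61.
Check: V − E + F = 34 − 93 + 61 = 2.

93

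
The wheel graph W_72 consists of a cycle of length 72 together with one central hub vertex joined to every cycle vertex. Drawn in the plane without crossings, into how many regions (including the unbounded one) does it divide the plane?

73

W_72 has V = 72 + 1 = 73 vertices and E = 2·72 = 144 edges.
By Euler's formula F = 2 − V + E = 2 − 73 + 144 = 73.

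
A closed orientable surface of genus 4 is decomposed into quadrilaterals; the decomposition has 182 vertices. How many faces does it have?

χ = 2 − 2·4 = -6, and every face is a square so 4F = 2E.
V − E + F = -6 with E = 4F/2 gives 182 − (4/2 − 1)·F = -6, so F = 188 and E = 376.

188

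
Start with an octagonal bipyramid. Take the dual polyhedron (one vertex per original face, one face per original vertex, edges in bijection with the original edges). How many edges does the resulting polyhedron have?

The base solid has V = 10, E = 24, F = 16.
The dual swaps V and F and preserves E: V′ = F = 16, E′ = E = 24, F′ = V = 10.

24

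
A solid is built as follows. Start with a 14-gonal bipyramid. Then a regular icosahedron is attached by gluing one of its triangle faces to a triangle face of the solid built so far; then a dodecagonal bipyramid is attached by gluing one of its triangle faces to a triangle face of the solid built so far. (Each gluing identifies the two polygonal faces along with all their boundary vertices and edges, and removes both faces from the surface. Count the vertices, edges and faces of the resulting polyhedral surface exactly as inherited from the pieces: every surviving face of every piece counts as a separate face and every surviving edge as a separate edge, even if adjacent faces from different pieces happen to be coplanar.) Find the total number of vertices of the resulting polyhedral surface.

A 14-gonal bipyramid: V=16, E=42, F=28.
Attach a regular icosahedron (V=12, E=30, F=20) along a 3-gon: merge 3 vertices and 3 edges, delete both glued faces → V=25, E=69, F=46.
Attach a dodecagonal bipyramid (V=14, E=36, F=24) along a 3-gon: merge 3 vertices and 3 edges, delete both glued faces → V=36, E=102, F=68.
Check: V − E + F = 36 − 102 + 68 = 2.

36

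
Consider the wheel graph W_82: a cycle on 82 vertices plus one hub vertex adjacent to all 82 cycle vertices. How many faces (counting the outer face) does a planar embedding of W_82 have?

83

W_82 has V = 82 + 1 = 83 vertices and E = 2·82 = 164 edges.
By Euler's formula F = 2 − V + E = 2 − 83 + 164 = 83.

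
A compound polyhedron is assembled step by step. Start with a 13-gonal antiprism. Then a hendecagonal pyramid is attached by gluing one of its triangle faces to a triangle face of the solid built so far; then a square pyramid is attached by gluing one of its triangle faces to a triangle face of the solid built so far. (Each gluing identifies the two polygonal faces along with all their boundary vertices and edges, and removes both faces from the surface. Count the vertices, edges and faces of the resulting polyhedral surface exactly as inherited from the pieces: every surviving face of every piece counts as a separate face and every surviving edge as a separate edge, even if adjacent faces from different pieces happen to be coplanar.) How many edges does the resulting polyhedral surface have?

A 13-gonal antiprism: V=26, E=52, F=28.
Attach a hendecagonal pyramid (V=12, E=22, F=12) along a 3-gon: merge 3 vertices and 3 edges, delete both glued faces → V=35, E=71, F=38.
Attach a square pyramid (V=5, E=8, F=5) along a 3-gon: merge 3 vertices and 3 edges, delete both glued faces → V=37, E=76, F=41.
Check: V − E + F = 37 − 76 + 41 = 2.

76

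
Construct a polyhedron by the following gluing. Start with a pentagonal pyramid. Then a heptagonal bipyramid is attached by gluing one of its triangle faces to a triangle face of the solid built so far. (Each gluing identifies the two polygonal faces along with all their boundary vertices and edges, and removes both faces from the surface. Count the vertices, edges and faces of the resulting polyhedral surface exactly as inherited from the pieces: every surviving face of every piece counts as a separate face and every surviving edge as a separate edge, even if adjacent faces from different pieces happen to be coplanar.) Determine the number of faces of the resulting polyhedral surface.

18

A pentagonal pyramid: V=6, E=10, F=6.
Attach a heptagonal bipyramid (V=9, E=21, F=14) along a 3-gon: merge 3 vertices and 3 edges, delete both glued faces → V=12, E=28, F=18.
Check: V − E + F = 12 − 28 + 18 = 2.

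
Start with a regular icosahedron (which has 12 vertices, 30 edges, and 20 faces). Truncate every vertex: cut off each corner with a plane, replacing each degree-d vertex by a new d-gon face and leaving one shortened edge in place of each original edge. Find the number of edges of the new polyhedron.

90

Truncation replaces each original edge-end by a new vertex, so V′ = 2E = 60.
Each original edge survives, and each old vertex of degree d contributes d new edges; summing degrees gives Σd = 2E, so E′ = E + 2E = 3E = 90.
Each original face survives and each original vertex becomes one new face: F′ = F + V = 32.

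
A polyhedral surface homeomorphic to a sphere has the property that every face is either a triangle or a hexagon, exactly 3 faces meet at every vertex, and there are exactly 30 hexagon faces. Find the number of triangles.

Let x be the number of triangles; then F = 30 + x.
Edge–face incidences: 2E = 6·30 + 3·x = 180 + 3x.
Every vertex has degree 3, so 3V = 2E.
Euler: V − E + F = 2 ⇒ (2E)/3 − E + (30 + x) = 2.
Multiply by 6: 2·(2E) − 3·(2E) + 6·(30 + x) = 12, i.e. 180 + 6x − (180 + 3x) = 12.
Collecting terms: 3x = 12, so x = 4.
Then 2E = 180 + 3·4 = 192, so E = 96, V = 2E/3 = 64, F = 30 + 4 = 34.

4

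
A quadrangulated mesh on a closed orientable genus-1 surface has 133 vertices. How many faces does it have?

χ = 2 − 2·1 = 0, and every face is a square so 4F = 2E.
V − E + F = 0 with E = 4F/2 gives 133 − (4/2 − 1)·F = 0, so F = 133 and E = 266.

133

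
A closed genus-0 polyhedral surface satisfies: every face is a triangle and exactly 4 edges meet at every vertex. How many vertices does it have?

Each face has 3 edges and each edge borders two faces, so 2E = 3F.
Each vertex has degree 4, so 4V = 2E and hence V = 3F/4.
Euler: V − E + F = 2 ⇒ (3F/4) − (3F/2) + F = 2.
Multiply by 8: (6 − 12 + 8)F = 16, i.e. 2F = 16.
So F = 8, E = 3·8/2 = 12, V = 3·8/4 = 6.

6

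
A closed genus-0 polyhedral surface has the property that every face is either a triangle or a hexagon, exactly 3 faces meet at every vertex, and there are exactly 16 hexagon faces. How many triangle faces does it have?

4

Let x be the number of triangles; then F = 16 + x.
Edge–face incidences: 2E = 6·16 + 3·x = 96 + 3x.
Every vertex has degree 3, so 3V = 2E.
Euler: V − E + F = 2 ⇒ (2E)/3 − E + (16 + x) = 2.
Multiply by 6: 2·(2E) − 3·(2E) + 6·(16 + x) = 12, i.e. 96 + 6x − (96 + 3x) = 12.
Collecting terms: 3x = 12, so x = 4.
Then 2E = 96 + 3·4 = 108, so E = 54, V = 2E/3 = 36, F = 16 + 4 = 20.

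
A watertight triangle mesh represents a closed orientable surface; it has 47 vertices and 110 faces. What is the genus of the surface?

5

Every face is a triangle, so 2E = 3·110 = 330, giving E = 165.
χ = V − E + F = 47 − 165 + 110 = -8.
For a closed orientable surface χ = 2 − 2g, so g = (2 − (-8))/2 = 5.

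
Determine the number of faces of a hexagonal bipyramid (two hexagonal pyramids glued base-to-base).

12

A bipyramid over an n-gon has 2n triangular faces and n + 2 vertices: V = 6 + 2 = 8, E = 3·6 = 18, F = 2·6 = 12.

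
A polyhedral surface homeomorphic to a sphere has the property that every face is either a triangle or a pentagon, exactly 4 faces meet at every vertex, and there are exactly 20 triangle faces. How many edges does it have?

Let x be the number of pentagons; then F = 20 + x.
Edge–face incidences: 2E = 3·20 + 5·x = 60 + 5x.
Every vertex has degree 4, so 4V = 2E.
Euler: V − E + F = 2 ⇒ (2E)/4 − E + (20 + x) = 2.
Multiply by 8: 2·(2E) − 4·(2E) + 8·(20 + x) = 16, i.e. 160 + 8x − 2·(60 + 5x) = 16.
Collecting terms: −2x + 40 = 16, so −2x = −24, so x = 12.
Then 2E = 60 + 5·12 = 120, so E = 60, V = 2E/4 = 30, F = 20 + 12 = 32.

60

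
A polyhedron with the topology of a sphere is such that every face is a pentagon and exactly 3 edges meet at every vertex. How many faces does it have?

12

Each face has 5 edges and each edge borders two faces, so 2E = 5F.
Each vertex has degree 3, so 3V = 2E and hence V = 5F/3.
Euler: V − E + F = 2 ⇒ (5F/3) − (5F/2) + F = 2.
Multiply by 6: (10 − 15 + 6)F = 12, i.e. 1F = 12.
So F = 12, E = 5·12/2 = 30, V = 5·12/3 = 20.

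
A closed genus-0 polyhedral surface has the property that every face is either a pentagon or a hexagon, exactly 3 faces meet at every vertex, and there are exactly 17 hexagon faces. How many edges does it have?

Let x be the number of pentagons; then F = 17 + x.
Edge–face incidences: 2E = 6·17 + 5·x = 102 + 5x.
Every vertex has degree 3, so 3V = 2E.
Euler: V − E + F = 2 ⇒ (2E)/3 − E + (17 + x) = 2.
Multiply by 6: 2·(2E) − 3·(2E) + 6·(17 + x) = 12, i.e. 102 + 6x − (102 + 5x) = 12.
Collecting terms: x = 12.
Then 2E = 102 + 5·12 = 162, so E = 81, V = 2E/3 = 54, F = 17 + 12 = 29.

81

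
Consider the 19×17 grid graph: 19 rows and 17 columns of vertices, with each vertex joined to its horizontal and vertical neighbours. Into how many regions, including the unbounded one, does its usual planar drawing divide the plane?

289

The grid has V = 19·17 = 323 vertices and E = 19·16 + 17·18 = 610 edges.
F = 2 − V + E = 2 − 323 + 610 = 289.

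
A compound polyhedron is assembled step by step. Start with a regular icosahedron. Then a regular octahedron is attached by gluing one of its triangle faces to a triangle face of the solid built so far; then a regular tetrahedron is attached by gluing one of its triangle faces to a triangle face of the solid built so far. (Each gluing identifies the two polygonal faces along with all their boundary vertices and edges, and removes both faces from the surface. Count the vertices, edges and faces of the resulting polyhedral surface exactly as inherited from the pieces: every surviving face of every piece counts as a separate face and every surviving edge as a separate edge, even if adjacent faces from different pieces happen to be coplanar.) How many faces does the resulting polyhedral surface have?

28

A regular icosahedron: V=12, E=30, F=20.
Attach a regular octahedron (V=6, E=12, F=8) along a 3-gon: merge 3 vertices and 3 edges, delete both glued faces → V=15, E=39, F=26.
Attach a regular tetrahedron (V=4, E=6, F=4) along a 3-gon: merge 3 vertices and 3 edges, delete both glued faces → V=16, E=42, F=28.
Check: V − E + F = 16 − 42 + 28 = 2.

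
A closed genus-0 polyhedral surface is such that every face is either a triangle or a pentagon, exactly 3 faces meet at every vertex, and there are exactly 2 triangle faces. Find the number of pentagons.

6

Let x be the number of pentagons; then F = 2 + x.
Edge–face incidences: 2E = 3·2 + 5·x = 6 + 5x.
Every vertex has degree 3, so 3V = 2E.
Euler: V − E + F = 2 ⇒ (2E)/3 − E + (2 + x) = 2.
Multiply by 6: 2·(2E) − 3·(2E) + 6·(2 + x) = 12, i.e. 12 + 6x − (6 + 5x) = 12.
Collecting terms: x + 6 = 12, so x = 6.
Then 2E = 6 + 5·6 = 36, so E = 18, V = 2E/3 = 12, F = 2 + 6 = 8.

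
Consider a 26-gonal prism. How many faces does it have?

28

A prism on an n-gon has two n-gon bases and n rectangular sides: V = 2·26 = 52, E = 3·26 = 78, F = 26 + 2 = 28.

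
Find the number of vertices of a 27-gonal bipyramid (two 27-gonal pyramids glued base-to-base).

29

A bipyramid over an n-gon has 2n triangular faces and n + 2 vertices: V = 27 + 2 = 29, E = 3·27 = 81, F = 2·27 = 54.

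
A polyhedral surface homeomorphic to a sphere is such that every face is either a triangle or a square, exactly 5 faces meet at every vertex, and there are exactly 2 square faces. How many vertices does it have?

16

Let x be the number of triangles; then F = 2 + x.
Edge–face incidences: 2E = 4·2 + 3·x = 8 + 3x.
Every vertex has degree 5, so 5V = 2E.
Euler: V − E + F = 2 ⇒ (2E)/5 − E + (2 + x) = 2.
Multiply by 10: 2·(2E) − 5·(2E) + 10·(2 + x) = 20, i.e. 20 + 10x − 3·(8 + 3x) = 20.
Collecting terms: x − 4 = 20, so x = 24.
Then 2E = 8 + 3·24 = 80, so E = 40, V = 2E/5 = 16, F = 2 + 24 = 26.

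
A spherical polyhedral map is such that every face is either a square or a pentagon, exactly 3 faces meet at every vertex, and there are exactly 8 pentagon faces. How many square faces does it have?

2

Let x be the number of squares; then F = 8 + x.
Edge–face incidences: 2E = 5·8 + 4·x = 40 + 4x.
Every vertex has degree 3, so 3V = 2E.
Euler: V − E + F = 2 ⇒ (2E)/3 − E + (8 + x) = 2.
Multiply by 6: 2·(2E) − 3·(2E) + 6·(8 + x) = 12, i.e. 48 + 6x − (40 + 4x) = 12.
Collecting terms: 2x + 8 = 12, so 2x = 4, so x = 2.
Then 2E = 40 + 4·2 = 48, so E = 24, V = 2E/3 = 16, F = 8 + 2 = 10.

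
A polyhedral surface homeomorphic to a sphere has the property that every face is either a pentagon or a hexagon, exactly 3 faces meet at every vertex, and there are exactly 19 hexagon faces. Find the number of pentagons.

Let x be the number of pentagons; then F = 19 + x.
Edge–face incidences: 2E = 6·19 + 5·x = 114 + 5x.
Every vertex has degree 3, so 3V = 2E.
Euler: V − E + F = 2 ⇒ (2E)/3 − E + (19 + x) = 2.
Multiply by 6: 2·(2E) − 3·(2E) + 6·(19 + x) = 12, i.e. 114 + 6x − (114 + 5x) = 12.
Collecting terms: x = 12.
Then 2E = 114 + 5·12 = 174, so E = 87, V = 2E/3 = 58, F = 19 + 12 = 31.

12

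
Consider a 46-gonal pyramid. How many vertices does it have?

47

A pyramid on an n-gon base has one n-gon and n triangles: V = 46 + 1 = 47, E = 2·46 = 92, F = 46 + 1 = 47.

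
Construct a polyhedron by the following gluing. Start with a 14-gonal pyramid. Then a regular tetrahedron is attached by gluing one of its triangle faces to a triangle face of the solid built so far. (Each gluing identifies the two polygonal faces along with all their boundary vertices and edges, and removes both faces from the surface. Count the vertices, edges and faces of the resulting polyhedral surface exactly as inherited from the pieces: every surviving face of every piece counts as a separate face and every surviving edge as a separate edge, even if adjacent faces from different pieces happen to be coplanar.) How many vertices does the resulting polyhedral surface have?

A 14-gonal pyramid: V=15, E=28, F=15.
Attach a regular tetrahedron (V=4, E=6, F=4) along a 3-gon: merge 3 vertices and 3 edges, delete both glued faces → V=16, E=31, F=17.
Check: V − E + F = 16 − 31 + 17 = 2.

16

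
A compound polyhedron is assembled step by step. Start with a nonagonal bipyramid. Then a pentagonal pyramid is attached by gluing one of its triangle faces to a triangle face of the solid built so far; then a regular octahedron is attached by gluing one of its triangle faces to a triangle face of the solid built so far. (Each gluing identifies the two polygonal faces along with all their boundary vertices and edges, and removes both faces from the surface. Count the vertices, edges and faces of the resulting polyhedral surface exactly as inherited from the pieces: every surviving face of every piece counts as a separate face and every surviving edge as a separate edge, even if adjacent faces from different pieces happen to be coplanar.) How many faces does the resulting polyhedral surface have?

28

A nonagonal bipyramid: V=11, E=27, F=18.
Attach a pentagonal pyramid (V=6, E=10, F=6) along a 3-gon: merge 3 vertices and 3 edges, delete both glued faces → V=14, E=34, F=22.
Attach a regular octahedron (V=6, E=12, F=8) along a 3-gon: merge 3 vertices and 3 edges, delete both glued faces → V=17, E=43, F=28.
Check: V − E + F = 17 − 43 + 28 = 2.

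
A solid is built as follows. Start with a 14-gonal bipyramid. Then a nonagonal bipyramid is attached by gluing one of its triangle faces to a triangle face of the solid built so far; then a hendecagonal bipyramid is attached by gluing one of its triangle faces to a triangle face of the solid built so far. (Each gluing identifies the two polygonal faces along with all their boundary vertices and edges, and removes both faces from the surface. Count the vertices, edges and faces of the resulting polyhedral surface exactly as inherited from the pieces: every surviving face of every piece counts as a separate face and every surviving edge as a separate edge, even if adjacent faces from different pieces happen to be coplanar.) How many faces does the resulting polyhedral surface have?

A 14-gonal bipyramid: V=16, E=42, F=28.
Attach a nonagonal bipyramid (V=11, E=27, F=18) along a 3-gon: merge 3 vertices and 3 edges, delete both glued faces → V=24, E=66, F=44.
Attach a hendecagonal bipyramid (V=13, E=33, F=22) along a 3-gon: merge 3 vertices and 3 edges, delete both glued faces → V=34, E=96, F=64.
Check: V − E + F = 34 − 96 + 64 = 2.

64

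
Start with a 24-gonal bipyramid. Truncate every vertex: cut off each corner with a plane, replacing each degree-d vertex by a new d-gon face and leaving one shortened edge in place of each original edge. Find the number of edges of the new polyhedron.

The base solid has V = 26, E = 72, F = 48.
Truncation replaces each original edge-end by a new vertex, so V′ = 2E = 144.
Each original edge survives, and each old vertex of degree d contributes d new edges; summing degrees gives Σd = 2E, so E′ = E + 2E = 3E = 216.
Each original face survives and each original vertex becomes one new face: F′ = F + V = 74.

216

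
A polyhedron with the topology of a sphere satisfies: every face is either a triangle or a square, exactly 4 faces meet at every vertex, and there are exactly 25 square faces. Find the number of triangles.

8

Let x be the number of triangles; then F = 25 + x.
Edge–face incidences: 2E = 4·25 + 3·x = 100 + 3x.
Every vertex has degree 4, so 4V = 2E.
Euler: V − E + F = 2 ⇒ (2E)/4 − E + (25 + x) = 2.
Multiply by 8: 2·(2E) − 4·(2E) + 8·(25 + x) = 16, i.e. 200 + 8x − 2·(100 + 3x) = 16.
Collecting terms: 2x = 16, so x = 8.
Then 2E = 100 + 3·8 = 124, so E = 62, V = 2E/4 = 31, F = 25 + 8 = 33.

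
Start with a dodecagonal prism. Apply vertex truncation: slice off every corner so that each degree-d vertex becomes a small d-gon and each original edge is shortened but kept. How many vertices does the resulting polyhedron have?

72

The base solid has V = 24, E = 36, F = 14.
Truncation replaces each original edge-end by a new vertex, so V′ = 2E = 72.
Each original edge survives, and each old vertex of degree d contributes d new edges; summing degrees gives Σd = 2E, so E′ = E + 2E = 3E = 108.
Each original face survives and each original vertex becomes one new face: F′ = F + V = 38.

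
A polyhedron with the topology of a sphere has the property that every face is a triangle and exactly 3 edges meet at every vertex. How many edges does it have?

Each face has 3 edges and each edge borders two faces, so 2E = 3F.
Each vertex has degree 3, so 3V = 2E and hence V = 3F/3.
Euler: V − E + F = 2 ⇒ (3F/3) − (3F/2) + F = 2.
Multiply by 6: (6 − 9 + 6)F = 12, i.e. 3F = 12.
So F = 4, E = 3·4/2 = 6, V = 3·4/3 = 4.

6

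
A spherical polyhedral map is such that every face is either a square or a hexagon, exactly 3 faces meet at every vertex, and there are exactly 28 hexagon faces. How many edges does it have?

96

Let x be the number of squares; then F = 28 + x.
Edge–face incidences: 2E = 6·28 + 4·x = 168 + 4x.
Every vertex has degree 3, so 3V = 2E.
Euler: V − E + F = 2 ⇒ (2E)/3 − E + (28 + x) = 2.
Multiply by 6: 2·(2E) − 3·(2E) + 6·(28 + x) = 12, i.e. 168 + 6x − (168 + 4x) = 12.
Collecting terms: 2x = 12, so x = 6.
Then 2E = 168 + 4·6 = 192, so E = 96, V = 2E/3 = 64, F = 28 + 6 = 34.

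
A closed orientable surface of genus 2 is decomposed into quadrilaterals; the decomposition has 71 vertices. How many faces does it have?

χ = 2 − 2·2 = -2, and every face is a square so 4F = 2E.
V − E + F = -2 with E = 4F/2 gives 71 − (4/2 − 1)·F = -2, so F = 73 and E = 146.

73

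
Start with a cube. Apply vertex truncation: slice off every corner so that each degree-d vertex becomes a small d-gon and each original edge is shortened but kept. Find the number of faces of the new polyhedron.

14

The base solid has V = 8, E = 12, F = 6.
Truncation replaces each original edge-end by a new vertex, so V′ = 2E = 24.
Each original edge survives, and each old vertex of degree d contributes d new edges; summing degrees gives Σd = 2E, so E′ = E + 2E = 3E = 36.
Each original face survives and each original vertex becomes one new face: F′ = F + V = 14.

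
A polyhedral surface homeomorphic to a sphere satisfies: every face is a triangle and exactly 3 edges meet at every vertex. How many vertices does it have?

Each face has 3 edges and each edge borders two faces, so 2E = 3F.
Each vertex has degree 3, so 3V = 2E and hence V = 3F/3.
Euler: V − E + F = 2 ⇒ (3F/3) − (3F/2) + F = 2.
Multiply by 6: (6 − 9 + 6)F = 12, i.e. 3F = 12.
So F = 4, E = 3·4/2 = 6, V = 3·4/3 = 4.

4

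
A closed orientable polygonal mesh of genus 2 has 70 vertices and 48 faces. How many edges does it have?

120

For a closed orientable surface of genus 2, χ = 2 − 2·2 = -2.
E = V + F − (-2) = 70 + 48 − (-2) = 120.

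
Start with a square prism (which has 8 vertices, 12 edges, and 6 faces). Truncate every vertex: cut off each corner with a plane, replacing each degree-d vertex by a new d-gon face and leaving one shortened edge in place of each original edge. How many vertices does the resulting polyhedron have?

24

Truncation replaces each original edge-end by a new vertex, so V′ = 2E = 24.
Each original edge survives, and each old vertex of degree d contributes d new edges; summing degrees gives Σd = 2E, so E′ = E + 2E = 3E = 36.
Each original face survives and each original vertex becomes one new face: F′ = F + V = 14.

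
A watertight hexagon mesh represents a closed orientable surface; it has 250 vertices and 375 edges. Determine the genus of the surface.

Every face is a hexagon and each edge borders two faces, so 6F = 2·375, giving F = 125.
χ = V − E + F = 250 − 375 + 125 = 0.
For a closed orientable surface χ = 2 − 2g, so g = (2 − (0))/2 = 1.

1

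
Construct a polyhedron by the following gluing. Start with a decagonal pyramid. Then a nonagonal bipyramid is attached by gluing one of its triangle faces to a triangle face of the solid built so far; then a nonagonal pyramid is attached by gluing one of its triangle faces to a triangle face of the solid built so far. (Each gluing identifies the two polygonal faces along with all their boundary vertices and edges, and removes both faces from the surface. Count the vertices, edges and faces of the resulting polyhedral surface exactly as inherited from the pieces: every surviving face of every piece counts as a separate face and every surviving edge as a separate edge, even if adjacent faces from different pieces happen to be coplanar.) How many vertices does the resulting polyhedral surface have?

A decagonal pyramid: V=11, E=20, F=11.
Attach a nonagonal bipyramid (V=11, E=27, F=18) along a 3-gon: merge 3 vertices and 3 edges, delete both glued faces → V=19, E=44, F=27.
Attach a nonagonal pyramid (V=10, E=18, F=10) along a 3-gon: merge 3 vertices and 3 edges, delete both glued faces → V=26, E=59, F=35.
Check: V − E + F = 26 − 59 + 35 = 2.

26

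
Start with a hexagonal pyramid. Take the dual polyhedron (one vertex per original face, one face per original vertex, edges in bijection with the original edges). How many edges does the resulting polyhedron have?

12

The base solid has V = 7, E = 12, F = 7.
The dual swaps V and F and preserves E: V′ = F = 7, E′ = E = 12, F′ = V = 7.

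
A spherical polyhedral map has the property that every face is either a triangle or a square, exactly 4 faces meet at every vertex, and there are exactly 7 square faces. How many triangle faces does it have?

8

Let x be the number of triangles; then F = 7 + x.
Edge–face incidences: 2E = 4·7 + 3·x = 28 + 3x.
Every vertex has degree 4, so 4V = 2E.
Euler: V − E + F = 2 ⇒ (2E)/4 − E + (7 + x) = 2.
Multiply by 8: 2·(2E) − 4·(2E) + 8·(7 + x) = 16, i.e. 56 + 8x − 2·(28 + 3x) = 16.
Collecting terms: 2x = 16, so x = 8.
Then 2E = 28 + 3·8 = 52, so E = 26, V = 2E/4 = 13, F = 7 + 8 = 15.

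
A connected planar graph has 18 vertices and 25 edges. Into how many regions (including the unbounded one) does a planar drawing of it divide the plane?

Euler's formula for a connected plane graph: V − E + F = 2, so F = 2 − 18 + 25 = 9.

9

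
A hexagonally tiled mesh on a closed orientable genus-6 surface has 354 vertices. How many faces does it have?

χ = 2 − 2·6 = -10, and every face is a hexagon so 6F = 2E.
V − E + F = -10 with E = 6F/2 gives 354 − (6/2 − 1)·F = -10, so F = 182 and E = 546.

182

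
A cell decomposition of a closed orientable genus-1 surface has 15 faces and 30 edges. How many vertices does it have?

15

For a closed orientable surface of genus 1, χ = 2 − 2·1 = 0.
V = 0 + E − F = 0 + 30 − 15 = 15.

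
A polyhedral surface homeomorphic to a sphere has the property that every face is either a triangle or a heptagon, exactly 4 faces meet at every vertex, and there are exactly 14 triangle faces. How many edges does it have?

Let x be the number of heptagons; then F = 14 + x.
Edge–face incidences: 2E = 3·14 + 7·x = 42 + 7x.
Every vertex has degree 4, so 4V = 2E.
Euler: V − E + F = 2 ⇒ (2E)/4 − E + (14 + x) = 2.
Multiply by 8: 2·(2E) − 4·(2E) + 8·(14 + x) = 16, i.e. 112 + 8x − 2·(42 + 7x) = 16.
Collecting terms: −6x + 28 = 16, so −6x = −12, so x = 2.
Then 2E = 42 + 7·2 = 56, so E = 28, V = 2E/4 = 14, F = 14 + 2 = 16.

28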